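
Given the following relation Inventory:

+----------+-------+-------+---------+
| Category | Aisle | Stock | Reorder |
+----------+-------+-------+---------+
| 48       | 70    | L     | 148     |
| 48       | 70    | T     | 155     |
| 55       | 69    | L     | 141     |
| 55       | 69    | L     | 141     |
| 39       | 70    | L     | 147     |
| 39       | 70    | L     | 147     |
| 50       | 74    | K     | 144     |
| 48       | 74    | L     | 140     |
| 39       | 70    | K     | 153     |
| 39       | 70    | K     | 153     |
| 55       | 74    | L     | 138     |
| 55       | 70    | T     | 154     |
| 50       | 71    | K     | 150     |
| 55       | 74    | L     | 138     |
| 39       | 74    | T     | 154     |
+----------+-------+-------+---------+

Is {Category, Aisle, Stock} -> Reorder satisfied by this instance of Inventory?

(Category=48, Aisle=70, Stock=L): 1 row → Reorder = 148 ✓
(Category=48, Aisle=70, Stock=T): 1 row → Reorder = 155 ✓
(Category=55, Aisle=69, Stock=L): 2 rows → Reorder = 141, 141 ✓
(Category=39, Aisle=70, Stock=L): 2 rows → Reorder = 147, 147 ✓
(Category=50, Aisle=74, Stock=K): 1 row → Reorder = 144 ✓
(Category=48, Aisle=74, Stock=L): 1 row → Reorder = 140 ✓
(Category=39, Aisle=70, Stock=K): 2 rows → Reorder = 153, 153 ✓
(Category=55, Aisle=74, Stock=L): 2 rows → Reorder = 138, 138 ✓
(Category=55, Aisle=70, Stock=T): 1 row → Reorder = 154 ✓
(Category=50, Aisle=71, Stock=K): 1 row → Reorder = 150 ✓
(Category=39, Aisle=74, Stock=T): 1 row → Reorder = 154 ✓
Every {Category, Aisle, Stock} value is associated with a single Reorder value, so {Category, Aisle, Stock} -> Reorder holds.

Yes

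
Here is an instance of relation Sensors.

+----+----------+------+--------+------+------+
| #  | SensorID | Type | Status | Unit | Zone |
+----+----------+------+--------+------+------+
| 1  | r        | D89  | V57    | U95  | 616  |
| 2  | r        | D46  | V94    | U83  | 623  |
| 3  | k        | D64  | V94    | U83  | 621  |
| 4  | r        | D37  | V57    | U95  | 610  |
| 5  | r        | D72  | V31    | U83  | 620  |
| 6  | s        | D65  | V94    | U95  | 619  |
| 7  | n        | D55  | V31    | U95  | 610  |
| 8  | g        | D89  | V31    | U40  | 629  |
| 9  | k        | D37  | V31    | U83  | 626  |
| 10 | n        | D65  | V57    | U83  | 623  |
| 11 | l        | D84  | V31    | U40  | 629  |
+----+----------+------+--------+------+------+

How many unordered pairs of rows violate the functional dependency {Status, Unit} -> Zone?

3

(Status=V57, Unit=U95): violating pairs (1,4) — 1 pair.
(Status=V94, Unit=U83): violating pairs (2,3) — 1 pair.
(Status=V31, Unit=U83): violating pairs (5,9) — 1 pair.
(Status=V31, Unit=U40): all 2 rows agree on Zone — 0 pairs.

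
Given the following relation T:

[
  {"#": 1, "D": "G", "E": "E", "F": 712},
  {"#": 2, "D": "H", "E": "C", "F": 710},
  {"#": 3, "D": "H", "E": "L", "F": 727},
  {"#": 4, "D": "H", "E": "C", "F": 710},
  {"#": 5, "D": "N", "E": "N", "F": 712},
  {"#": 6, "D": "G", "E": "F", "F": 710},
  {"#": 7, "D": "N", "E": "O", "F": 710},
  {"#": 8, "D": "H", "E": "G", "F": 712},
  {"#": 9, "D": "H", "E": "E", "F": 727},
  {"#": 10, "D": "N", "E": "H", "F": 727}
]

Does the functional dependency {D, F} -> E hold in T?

(D=G, F=712): row 1 → E = E ✓
(D=H, F=710): rows 2, 4 → E = C, C ✓
(D=H, F=727): rows 3, 9 → E takes values {L, E} — violation
(D=N, F=712): row 5 → E = N ✓
(D=G, F=710): row 6 → E = F ✓
(D=N, F=710): row 7 → E = O ✓
(D=H, F=712): row 8 → E = G ✓
(D=N, F=727): row 10 → E = H ✓
Two rows agree on {D, F} but differ on E, so {D, F} -> E does not hold.

No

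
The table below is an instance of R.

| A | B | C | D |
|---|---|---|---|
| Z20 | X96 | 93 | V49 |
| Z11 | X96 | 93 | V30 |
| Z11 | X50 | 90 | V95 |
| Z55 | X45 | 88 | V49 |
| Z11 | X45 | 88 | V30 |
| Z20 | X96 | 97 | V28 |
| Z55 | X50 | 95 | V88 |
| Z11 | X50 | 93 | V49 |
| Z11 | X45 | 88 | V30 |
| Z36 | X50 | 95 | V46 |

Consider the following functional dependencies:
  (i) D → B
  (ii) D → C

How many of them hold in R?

0

(i) D → B: D=V49: 3 rows → B takes values {X96, X45, X50} — violation; D=V30: 3 rows → B takes values {X96, X45} — violation — fails.
(ii) D → C: D=V49: 3 rows → C takes values {93, 88} — violation; D=V30: 3 rows → C takes values {93, 88} — violation — fails.
None of the 2 dependencies hold.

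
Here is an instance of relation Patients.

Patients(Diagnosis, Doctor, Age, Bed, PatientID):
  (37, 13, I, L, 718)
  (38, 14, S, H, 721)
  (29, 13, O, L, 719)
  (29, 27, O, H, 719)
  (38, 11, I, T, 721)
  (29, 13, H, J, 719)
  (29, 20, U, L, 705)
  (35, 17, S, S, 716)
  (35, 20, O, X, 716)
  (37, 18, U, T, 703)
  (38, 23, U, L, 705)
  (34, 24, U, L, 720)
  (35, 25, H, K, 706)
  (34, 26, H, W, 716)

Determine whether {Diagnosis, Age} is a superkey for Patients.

Two distinct rows share (Diagnosis=29, Age=O), so {Diagnosis, Age} does not determine every attribute — not a superkey.

No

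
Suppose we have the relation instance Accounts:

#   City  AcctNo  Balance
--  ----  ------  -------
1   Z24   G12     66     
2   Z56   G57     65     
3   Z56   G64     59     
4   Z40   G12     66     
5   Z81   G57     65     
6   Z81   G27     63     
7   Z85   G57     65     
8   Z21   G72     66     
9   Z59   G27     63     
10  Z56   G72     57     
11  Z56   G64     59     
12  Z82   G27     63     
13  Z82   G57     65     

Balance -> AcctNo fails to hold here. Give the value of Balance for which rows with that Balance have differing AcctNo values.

Balance=66: rows 1, 4, 8 → AcctNo takes values {G12, G72} — violation
Balance=65: rows 2, 5, 7, 13 → AcctNo = G57, G57, G57, G57 ✓
Balance=59: rows 3, 11 → AcctNo = G64, G64 ✓
Balance=63: rows 6, 9, 12 → AcctNo = G27, G27, G27 ✓
Balance=57: row 10 → AcctNo = G72 ✓
The only Balance value with inconsistent AcctNo is Balance=66.

66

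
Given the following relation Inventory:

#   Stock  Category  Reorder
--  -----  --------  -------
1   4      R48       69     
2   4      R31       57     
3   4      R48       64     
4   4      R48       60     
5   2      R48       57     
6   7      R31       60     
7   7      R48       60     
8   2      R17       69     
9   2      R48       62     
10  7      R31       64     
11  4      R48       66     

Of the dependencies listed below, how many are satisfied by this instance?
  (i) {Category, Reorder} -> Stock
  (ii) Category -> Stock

(i) {Category, Reorder} -> Stock: (Category=R48, Reorder=60): rows 4, 7 → Stock takes values {4, 7} — violation — fails.
(ii) Category -> Stock: Category=R48: rows 1, 3, 4, 5, 7, 9, 11 → Stock takes values {4, 2, 7} — violation; Category=R31: rows 2, 6, 10 → Stock takes values {4, 7} — violation — fails.
None of the 2 dependencies hold.

0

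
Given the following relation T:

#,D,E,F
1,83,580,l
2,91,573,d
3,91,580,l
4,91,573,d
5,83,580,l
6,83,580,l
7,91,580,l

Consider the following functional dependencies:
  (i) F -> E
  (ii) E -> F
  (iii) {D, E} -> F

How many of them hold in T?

(i) F -> E: every LHS value maps to a single RHS value — holds.
(ii) E -> F: every LHS value maps to a single RHS value — holds.
(iii) {D, E} -> F: every LHS value maps to a single RHS value — holds.
3 of the 3 dependencies hold.

3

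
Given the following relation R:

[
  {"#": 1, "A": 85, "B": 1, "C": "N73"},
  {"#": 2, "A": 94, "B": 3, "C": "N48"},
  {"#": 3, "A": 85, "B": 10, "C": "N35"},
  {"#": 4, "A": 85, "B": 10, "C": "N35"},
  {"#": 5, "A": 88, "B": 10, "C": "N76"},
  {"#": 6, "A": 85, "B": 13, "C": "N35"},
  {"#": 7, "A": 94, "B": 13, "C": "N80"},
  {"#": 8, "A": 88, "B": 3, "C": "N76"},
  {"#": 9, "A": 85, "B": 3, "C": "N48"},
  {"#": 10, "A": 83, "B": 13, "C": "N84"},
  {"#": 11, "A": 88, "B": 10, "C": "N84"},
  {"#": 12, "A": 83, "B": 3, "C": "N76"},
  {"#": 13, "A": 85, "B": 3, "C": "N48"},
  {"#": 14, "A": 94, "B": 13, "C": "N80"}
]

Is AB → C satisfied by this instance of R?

No

(A=85, B=1): row 1 → C = N73 ✓
(A=94, B=3): row 2 → C = N48 ✓
(A=85, B=10): rows 3, 4 → C = N35, N35 ✓
(A=88, B=10): rows 5, 11 → C takes values {N76, N84} — violation
(A=85, B=13): row 6 → C = N35 ✓
(A=94, B=13): rows 7, 14 → C = N80, N80 ✓
(A=88, B=3): row 8 → C = N76 ✓
(A=85, B=3): rows 9, 13 → C = N48, N48 ✓
(A=83, B=13): row 10 → C = N84 ✓
(A=83, B=3): row 12 → C = N76 ✓
Two rows agree on AB but differ on C, so AB → C does not hold.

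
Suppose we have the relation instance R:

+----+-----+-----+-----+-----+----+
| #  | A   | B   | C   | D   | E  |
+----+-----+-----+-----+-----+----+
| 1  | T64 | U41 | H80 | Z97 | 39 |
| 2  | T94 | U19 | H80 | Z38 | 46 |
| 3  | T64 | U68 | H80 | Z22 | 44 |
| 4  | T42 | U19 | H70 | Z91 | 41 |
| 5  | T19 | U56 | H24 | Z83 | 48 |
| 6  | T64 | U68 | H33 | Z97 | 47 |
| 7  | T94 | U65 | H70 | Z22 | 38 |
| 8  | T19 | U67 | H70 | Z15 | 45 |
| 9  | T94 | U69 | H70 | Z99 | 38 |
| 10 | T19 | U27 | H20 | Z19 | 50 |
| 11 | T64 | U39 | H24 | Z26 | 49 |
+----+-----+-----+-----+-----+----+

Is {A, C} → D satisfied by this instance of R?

No

(A=T64, C=H80): rows 1, 3 → D takes values {Z97, Z22} — violation
(A=T94, C=H80): row 2 → D = Z38 ✓
(A=T42, C=H70): row 4 → D = Z91 ✓
(A=T19, C=H24): row 5 → D = Z83 ✓
(A=T64, C=H33): row 6 → D = Z97 ✓
(A=T94, C=H70): rows 7, 9 → D takes values {Z22, Z99} — violation
(A=T19, C=H70): row 8 → D = Z15 ✓
(A=T19, C=H20): row 10 → D = Z19 ✓
(A=T64, C=H24): row 11 → D = Z26 ✓
Two rows agree on {A, C} but differ on D, so {A, C} → D does not hold.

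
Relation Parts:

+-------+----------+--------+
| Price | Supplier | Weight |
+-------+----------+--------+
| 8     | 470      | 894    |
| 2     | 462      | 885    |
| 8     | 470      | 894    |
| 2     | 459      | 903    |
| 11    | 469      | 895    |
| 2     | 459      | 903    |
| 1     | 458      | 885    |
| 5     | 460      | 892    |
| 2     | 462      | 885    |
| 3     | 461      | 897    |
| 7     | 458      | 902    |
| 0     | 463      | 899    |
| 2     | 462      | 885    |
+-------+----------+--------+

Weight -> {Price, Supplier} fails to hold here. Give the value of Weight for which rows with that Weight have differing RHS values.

Weight=894: 2 rows → {Price,Supplier} = (8, 470), (8, 470) ✓
Weight=885: 4 rows → {Price,Supplier} takes values {(2, 462), (1, 458)} — violation
Weight=903: 2 rows → {Price,Supplier} = (2, 459), (2, 459) ✓
Weight=895: 1 row → {Price,Supplier} = (11, 469) ✓
Weight=892: 1 row → {Price,Supplier} = (5, 460) ✓
Weight=897: 1 row → {Price,Supplier} = (3, 461) ✓
Weight=902: 1 row → {Price,Supplier} = (7, 458) ✓
Weight=899: 1 row → {Price,Supplier} = (0, 463) ✓
The only Weight value with inconsistent RHS is Weight=885.

885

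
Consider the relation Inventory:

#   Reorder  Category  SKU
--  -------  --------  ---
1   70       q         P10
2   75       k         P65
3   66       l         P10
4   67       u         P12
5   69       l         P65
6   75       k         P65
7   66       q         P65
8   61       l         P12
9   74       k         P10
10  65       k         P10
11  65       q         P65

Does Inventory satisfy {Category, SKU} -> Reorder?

(Category=q, SKU=P10): row 1 → Reorder = 70 ✓
(Category=k, SKU=P65): rows 2, 6 → Reorder = 75, 75 ✓
(Category=l, SKU=P10): row 3 → Reorder = 66 ✓
(Category=u, SKU=P12): row 4 → Reorder = 67 ✓
(Category=l, SKU=P65): row 5 → Reorder = 69 ✓
(Category=q, SKU=P65): rows 7, 11 → Reorder takes values {66, 65} — violation
(Category=l, SKU=P12): row 8 → Reorder = 61 ✓
(Category=k, SKU=P10): rows 9, 10 → Reorder takes values {74, 65} — violation
Two rows agree on {Category, SKU} but differ on Reorder, so {Category, SKU} -> Reorder does not hold.

No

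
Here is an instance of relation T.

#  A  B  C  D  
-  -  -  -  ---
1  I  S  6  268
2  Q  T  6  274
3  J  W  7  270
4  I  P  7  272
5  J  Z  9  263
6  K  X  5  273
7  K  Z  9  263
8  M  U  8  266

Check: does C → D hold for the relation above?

No

C=6: rows 1, 2 → D takes values {268, 274} — violation
C=7: rows 3, 4 → D takes values {270, 272} — violation
C=9: rows 5, 7 → D = 263, 263 ✓
C=5: row 6 → D = 273 ✓
C=8: row 8 → D = 266 ✓
Two rows agree on C but differ on D, so C → D does not hold.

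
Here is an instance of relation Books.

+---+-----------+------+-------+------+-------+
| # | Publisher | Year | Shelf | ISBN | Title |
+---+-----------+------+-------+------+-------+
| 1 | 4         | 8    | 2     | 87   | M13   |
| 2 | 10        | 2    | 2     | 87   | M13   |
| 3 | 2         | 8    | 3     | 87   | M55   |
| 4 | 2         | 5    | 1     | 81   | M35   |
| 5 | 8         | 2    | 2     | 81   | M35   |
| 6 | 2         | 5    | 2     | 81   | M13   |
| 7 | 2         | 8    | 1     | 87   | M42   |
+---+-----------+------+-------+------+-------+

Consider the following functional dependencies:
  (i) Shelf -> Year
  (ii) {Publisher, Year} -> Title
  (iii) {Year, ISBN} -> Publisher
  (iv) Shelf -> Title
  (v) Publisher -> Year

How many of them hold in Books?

0

(i) Shelf -> Year: Shelf=2: rows 1, 2, 5, 6 → Year takes values {8, 2, 5} — violation; Shelf=1: rows 4, 7 → Year takes values {5, 8} — violation — fails.
(ii) {Publisher, Year} -> Title: (Publisher=2, Year=8): rows 3, 7 → Title takes values {M55, M42} — violation; (Publisher=2, Year=5): rows 4, 6 → Title takes values {M35, M13} — violation — fails.
(iii) {Year, ISBN} -> Publisher: (Year=8, ISBN=87): rows 1, 3, 7 → Publisher takes values {4, 2} — violation — fails.
(iv) Shelf -> Title: Shelf=2: rows 1, 2, 5, 6 → Title takes values {M13, M35} — violation; Shelf=1: rows 4, 7 → Title takes values {M35, M42} — violation — fails.
(v) Publisher -> Year: Publisher=2: rows 3, 4, 6, 7 → Year takes values {8, 5} — violation — fails.
None of the 5 dependencies hold.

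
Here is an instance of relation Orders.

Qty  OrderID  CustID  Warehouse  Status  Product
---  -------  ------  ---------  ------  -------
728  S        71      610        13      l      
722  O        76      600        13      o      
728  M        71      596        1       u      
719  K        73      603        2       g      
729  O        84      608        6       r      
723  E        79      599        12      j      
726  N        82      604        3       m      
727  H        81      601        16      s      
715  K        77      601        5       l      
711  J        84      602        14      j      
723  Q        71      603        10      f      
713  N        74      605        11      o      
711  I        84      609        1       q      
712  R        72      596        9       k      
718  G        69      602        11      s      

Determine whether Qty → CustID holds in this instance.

No

Qty=728: 2 rows → CustID = 71, 71 ✓
Qty=722: 1 row → CustID = 76 ✓
Qty=719: 1 row → CustID = 73 ✓
Qty=729: 1 row → CustID = 84 ✓
Qty=723: 2 rows → CustID takes values {79, 71} — violation
Qty=726: 1 row → CustID = 82 ✓
Qty=727: 1 row → CustID = 81 ✓
Qty=715: 1 row → CustID = 77 ✓
Qty=711: 2 rows → CustID = 84, 84 ✓
Qty=713: 1 row → CustID = 74 ✓
Qty=712: 1 row → CustID = 72 ✓
Qty=718: 1 row → CustID = 69 ✓
Two rows agree on Qty but differ on CustID, so Qty → CustID does not hold.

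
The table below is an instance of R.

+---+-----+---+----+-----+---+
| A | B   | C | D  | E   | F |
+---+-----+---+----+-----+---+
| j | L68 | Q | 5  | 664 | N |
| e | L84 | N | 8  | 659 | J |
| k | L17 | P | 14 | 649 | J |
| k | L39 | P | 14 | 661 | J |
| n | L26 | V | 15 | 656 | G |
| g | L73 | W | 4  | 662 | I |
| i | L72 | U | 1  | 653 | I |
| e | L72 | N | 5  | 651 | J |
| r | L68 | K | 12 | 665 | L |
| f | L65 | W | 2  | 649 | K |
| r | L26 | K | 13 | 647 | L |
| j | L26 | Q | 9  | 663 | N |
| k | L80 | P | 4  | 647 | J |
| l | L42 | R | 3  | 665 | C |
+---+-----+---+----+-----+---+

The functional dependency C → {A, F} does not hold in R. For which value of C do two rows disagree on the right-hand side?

W

C=Q: 2 rows → {A,F} = (j, N), (j, N) ✓
C=N: 2 rows → {A,F} = (e, J), (e, J) ✓
C=P: 3 rows → {A,F} = (k, J), (k, J), (k, J) ✓
C=V: 1 row → {A,F} = (n, G) ✓
C=W: 2 rows → {A,F} takes values {(g, I), (f, K)} — violation
C=U: 1 row → {A,F} = (i, I) ✓
C=K: 2 rows → {A,F} = (r, L), (r, L) ✓
C=R: 1 row → {A,F} = (l, C) ✓
The only C value with inconsistent RHS is C=W.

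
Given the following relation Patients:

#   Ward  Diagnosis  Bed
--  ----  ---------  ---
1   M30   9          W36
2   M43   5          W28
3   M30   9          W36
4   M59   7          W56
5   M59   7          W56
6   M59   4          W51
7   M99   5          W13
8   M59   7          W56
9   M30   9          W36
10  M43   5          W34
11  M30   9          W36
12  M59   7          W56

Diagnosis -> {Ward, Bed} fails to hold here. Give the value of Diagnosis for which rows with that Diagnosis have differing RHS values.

5

Diagnosis=9: rows 1, 3, 9, 11 → {Ward,Bed} = (M30, W36), (M30, W36), (M30, W36), (M30, W36) ✓
Diagnosis=5: rows 2, 7, 10 → {Ward,Bed} takes values {(M43, W28), (M99, W13), (M43, W34)} — violation
Diagnosis=7: rows 4, 5, 8, 12 → {Ward,Bed} = (M59, W56), (M59, W56), (M59, W56), (M59, W56) ✓
Diagnosis=4: row 6 → {Ward,Bed} = (M59, W51) ✓
The only Diagnosis value with inconsistent RHS is Diagnosis=5.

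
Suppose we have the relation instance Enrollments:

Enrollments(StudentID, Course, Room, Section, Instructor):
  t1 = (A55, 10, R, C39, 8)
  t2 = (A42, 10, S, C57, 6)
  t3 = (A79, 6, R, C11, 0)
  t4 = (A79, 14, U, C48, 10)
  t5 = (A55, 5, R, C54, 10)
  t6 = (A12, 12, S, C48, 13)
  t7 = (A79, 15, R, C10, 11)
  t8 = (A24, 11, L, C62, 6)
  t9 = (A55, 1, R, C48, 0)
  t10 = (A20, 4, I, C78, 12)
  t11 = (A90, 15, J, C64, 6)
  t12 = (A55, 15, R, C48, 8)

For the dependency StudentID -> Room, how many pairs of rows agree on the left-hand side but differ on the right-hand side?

StudentID=A55: all 4 rows agree on Room — 0 pairs.
StudentID=A79: violating pairs (3,4), (4,7) — 2 pairs.

2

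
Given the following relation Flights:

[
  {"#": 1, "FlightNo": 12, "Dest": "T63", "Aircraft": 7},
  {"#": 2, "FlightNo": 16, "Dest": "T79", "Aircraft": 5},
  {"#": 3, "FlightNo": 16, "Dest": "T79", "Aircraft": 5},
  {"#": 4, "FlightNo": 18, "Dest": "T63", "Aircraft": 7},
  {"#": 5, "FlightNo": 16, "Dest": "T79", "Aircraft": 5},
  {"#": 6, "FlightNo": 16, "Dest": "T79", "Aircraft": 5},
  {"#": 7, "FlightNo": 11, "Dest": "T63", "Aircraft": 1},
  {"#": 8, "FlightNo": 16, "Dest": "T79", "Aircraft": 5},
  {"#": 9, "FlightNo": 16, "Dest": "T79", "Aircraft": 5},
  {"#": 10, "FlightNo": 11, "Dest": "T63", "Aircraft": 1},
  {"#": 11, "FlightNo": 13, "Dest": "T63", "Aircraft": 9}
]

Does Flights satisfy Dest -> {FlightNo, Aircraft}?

No

Dest=T63: rows 1, 4, 7, 10, 11 → {FlightNo,Aircraft} takes values {(12, 7), (18, 7), (11, 1), (13, 9)} — violation
Dest=T79: rows 2, 3, 5, 6, 8, 9 → {FlightNo,Aircraft} = (16, 5), (16, 5), (16, 5), (16, 5), (16, 5), (16, 5) ✓
Two rows agree on Dest but differ on {FlightNo, Aircraft}, so Dest -> {FlightNo, Aircraft} does not hold.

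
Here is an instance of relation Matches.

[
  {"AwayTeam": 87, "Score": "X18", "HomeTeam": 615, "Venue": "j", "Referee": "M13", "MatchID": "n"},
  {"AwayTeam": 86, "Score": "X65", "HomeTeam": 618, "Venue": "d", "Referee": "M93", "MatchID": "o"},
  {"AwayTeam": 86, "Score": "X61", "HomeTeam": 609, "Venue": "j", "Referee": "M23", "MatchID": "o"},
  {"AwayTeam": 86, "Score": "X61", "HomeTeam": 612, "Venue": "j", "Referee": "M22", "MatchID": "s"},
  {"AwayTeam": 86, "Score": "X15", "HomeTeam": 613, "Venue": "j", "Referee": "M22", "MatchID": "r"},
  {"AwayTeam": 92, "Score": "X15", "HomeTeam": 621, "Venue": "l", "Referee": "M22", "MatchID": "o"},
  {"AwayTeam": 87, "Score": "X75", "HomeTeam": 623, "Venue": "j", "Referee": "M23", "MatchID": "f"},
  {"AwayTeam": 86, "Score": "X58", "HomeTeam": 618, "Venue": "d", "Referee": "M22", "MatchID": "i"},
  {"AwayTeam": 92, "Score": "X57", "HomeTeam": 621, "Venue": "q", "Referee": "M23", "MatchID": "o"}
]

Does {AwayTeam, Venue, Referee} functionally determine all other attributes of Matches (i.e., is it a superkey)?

Two distinct rows share (AwayTeam=86, Venue=j, Referee=M22), so {AwayTeam, Venue, Referee} does not determine every attribute — not a superkey.

No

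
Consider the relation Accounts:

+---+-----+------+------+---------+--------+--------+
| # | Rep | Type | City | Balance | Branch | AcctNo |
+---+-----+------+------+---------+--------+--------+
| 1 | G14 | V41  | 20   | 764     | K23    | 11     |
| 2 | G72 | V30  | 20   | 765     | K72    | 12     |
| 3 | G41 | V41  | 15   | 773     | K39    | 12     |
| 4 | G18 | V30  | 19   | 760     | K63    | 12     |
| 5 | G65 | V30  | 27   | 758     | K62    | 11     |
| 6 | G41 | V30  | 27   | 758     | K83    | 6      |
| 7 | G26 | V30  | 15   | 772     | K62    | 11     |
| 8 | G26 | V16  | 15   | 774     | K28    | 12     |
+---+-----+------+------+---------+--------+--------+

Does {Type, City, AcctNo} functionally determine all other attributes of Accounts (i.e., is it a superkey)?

Yes

All 8 rows have distinct {Type, City, AcctNo} values, so {Type, City, AcctNo} → (all attributes) holds and {Type, City, AcctNo} is a superkey.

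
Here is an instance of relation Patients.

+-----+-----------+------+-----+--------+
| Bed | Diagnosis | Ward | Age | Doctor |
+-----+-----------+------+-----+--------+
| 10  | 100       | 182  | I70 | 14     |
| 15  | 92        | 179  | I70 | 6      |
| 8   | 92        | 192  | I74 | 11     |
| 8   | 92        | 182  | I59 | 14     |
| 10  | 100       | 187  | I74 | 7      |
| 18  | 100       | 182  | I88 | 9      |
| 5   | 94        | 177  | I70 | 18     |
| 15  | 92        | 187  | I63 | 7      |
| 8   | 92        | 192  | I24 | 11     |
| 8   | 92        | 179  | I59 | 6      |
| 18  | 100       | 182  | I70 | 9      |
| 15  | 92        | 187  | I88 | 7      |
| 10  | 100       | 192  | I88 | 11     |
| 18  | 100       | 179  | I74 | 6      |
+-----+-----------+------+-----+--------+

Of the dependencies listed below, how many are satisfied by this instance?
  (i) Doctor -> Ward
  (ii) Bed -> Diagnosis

2

(i) Doctor -> Ward: every LHS value maps to a single RHS value — holds.
(ii) Bed -> Diagnosis: every LHS value maps to a single RHS value — holds.
2 of the 2 dependencies hold.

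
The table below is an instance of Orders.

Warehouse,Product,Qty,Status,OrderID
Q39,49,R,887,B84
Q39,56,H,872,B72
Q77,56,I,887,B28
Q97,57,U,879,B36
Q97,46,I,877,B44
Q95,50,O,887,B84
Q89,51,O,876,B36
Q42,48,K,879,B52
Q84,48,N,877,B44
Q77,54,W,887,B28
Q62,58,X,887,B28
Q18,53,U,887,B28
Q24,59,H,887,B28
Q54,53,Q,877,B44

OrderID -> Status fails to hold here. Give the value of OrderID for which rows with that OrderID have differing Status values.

B36

OrderID=B84: 2 rows → Status = 887, 887 ✓
OrderID=B72: 1 row → Status = 872 ✓
OrderID=B28: 5 rows → Status = 887, 887, 887, 887, 887 ✓
OrderID=B36: 2 rows → Status takes values {879, 876} — violation
OrderID=B44: 3 rows → Status = 877, 877, 877 ✓
OrderID=B52: 1 row → Status = 879 ✓
The only OrderID value with inconsistent Status is OrderID=B36.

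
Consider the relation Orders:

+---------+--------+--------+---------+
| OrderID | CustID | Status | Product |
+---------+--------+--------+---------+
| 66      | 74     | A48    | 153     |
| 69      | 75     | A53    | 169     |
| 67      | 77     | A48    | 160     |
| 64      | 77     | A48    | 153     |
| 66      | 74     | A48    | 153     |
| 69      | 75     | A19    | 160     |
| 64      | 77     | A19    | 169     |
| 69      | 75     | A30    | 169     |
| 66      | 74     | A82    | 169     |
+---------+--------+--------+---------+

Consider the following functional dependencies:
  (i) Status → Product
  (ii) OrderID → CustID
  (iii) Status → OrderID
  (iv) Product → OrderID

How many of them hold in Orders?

(i) Status → Product: Status=A48: 4 rows → Product takes values {153, 160} — violation; Status=A19: 2 rows → Product takes values {160, 169} — violation — fails.
(ii) OrderID → CustID: every LHS value maps to a single RHS value — holds.
(iii) Status → OrderID: Status=A48: 4 rows → OrderID takes values {66, 67, 64} — violation; Status=A19: 2 rows → OrderID takes values {69, 64} — violation — fails.
(iv) Product → OrderID: Product=153: 3 rows → OrderID takes values {66, 64} — violation; Product=169: 4 rows → OrderID takes values {69, 64, 66} — violation; Product=160: 2 rows → OrderID takes values {67, 69} — violation — fails.
1 of the 4 dependencies holds.

1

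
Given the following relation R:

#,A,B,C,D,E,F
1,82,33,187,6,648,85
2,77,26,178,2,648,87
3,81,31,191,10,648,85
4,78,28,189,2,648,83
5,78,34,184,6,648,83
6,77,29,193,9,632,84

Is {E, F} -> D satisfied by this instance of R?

(E=648, F=85): rows 1, 3 → D takes values {6, 10} — violation
(E=648, F=87): row 2 → D = 2 ✓
(E=648, F=83): rows 4, 5 → D takes values {2, 6} — violation
(E=632, F=84): row 6 → D = 9 ✓
Two rows agree on {E, F} but differ on D, so {E, F} -> D does not hold.

No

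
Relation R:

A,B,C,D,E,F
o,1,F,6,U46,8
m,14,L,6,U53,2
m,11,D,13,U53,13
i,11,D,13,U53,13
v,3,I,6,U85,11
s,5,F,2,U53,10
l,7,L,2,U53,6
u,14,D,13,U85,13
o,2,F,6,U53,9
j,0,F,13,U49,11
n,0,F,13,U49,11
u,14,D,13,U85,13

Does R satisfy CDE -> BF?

(C=F, D=6, E=U46): 1 row → {B,F} = (1, 8) ✓
(C=L, D=6, E=U53): 1 row → {B,F} = (14, 2) ✓
(C=D, D=13, E=U53): 2 rows → {B,F} = (11, 13), (11, 13) ✓
(C=I, D=6, E=U85): 1 row → {B,F} = (3, 11) ✓
(C=F, D=2, E=U53): 1 row → {B,F} = (5, 10) ✓
(C=L, D=2, E=U53): 1 row → {B,F} = (7, 6) ✓
(C=D, D=13, E=U85): 2 rows → {B,F} = (14, 13), (14, 13) ✓
(C=F, D=6, E=U53): 1 row → {B,F} = (2, 9) ✓
(C=F, D=13, E=U49): 2 rows → {B,F} = (0, 11), (0, 11) ✓
Every CDE value is associated with a single BF value, so CDE -> BF holds.

Yes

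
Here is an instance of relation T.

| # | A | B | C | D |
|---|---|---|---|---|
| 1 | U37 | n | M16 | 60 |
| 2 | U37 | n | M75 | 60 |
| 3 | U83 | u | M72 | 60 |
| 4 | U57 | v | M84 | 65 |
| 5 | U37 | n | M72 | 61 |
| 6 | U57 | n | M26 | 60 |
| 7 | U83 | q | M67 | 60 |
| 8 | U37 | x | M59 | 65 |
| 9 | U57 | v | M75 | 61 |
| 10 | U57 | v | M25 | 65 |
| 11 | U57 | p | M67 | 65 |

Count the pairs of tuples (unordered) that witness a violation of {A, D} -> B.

3

(A=U37, D=60): all 2 rows agree on B — 0 pairs.
(A=U83, D=60): violating pairs (3,7) — 1 pair.
(A=U57, D=65): violating pairs (4,11), (10,11) — 2 pairs.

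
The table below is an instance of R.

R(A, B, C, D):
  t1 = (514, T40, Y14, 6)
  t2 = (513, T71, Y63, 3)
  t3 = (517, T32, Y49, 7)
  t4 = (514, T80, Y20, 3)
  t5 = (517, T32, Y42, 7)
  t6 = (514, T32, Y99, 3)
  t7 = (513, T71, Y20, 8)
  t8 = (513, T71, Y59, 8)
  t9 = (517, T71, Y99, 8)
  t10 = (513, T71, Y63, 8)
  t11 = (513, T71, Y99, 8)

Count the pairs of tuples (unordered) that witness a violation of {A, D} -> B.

(A=517, D=7): all 2 rows agree on B — 0 pairs.
(A=514, D=3): violating pairs (4,6) — 1 pair.
(A=513, D=8): all 4 rows agree on B — 0 pairs.

1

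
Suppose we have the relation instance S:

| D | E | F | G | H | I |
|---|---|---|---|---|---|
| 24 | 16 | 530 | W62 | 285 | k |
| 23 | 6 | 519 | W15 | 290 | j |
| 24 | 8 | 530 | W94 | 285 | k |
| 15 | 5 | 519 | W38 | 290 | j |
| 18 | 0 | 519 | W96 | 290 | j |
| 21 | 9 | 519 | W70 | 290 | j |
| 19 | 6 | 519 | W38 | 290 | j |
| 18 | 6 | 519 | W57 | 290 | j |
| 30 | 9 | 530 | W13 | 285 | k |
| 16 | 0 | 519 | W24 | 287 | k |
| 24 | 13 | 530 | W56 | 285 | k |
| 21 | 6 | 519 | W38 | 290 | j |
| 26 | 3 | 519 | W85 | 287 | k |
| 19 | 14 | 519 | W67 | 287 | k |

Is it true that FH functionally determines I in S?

(F=530, H=285): 4 rows → I = k, k, k, k ✓
(F=519, H=290): 7 rows → I = j, j, j, j, j, j, j ✓
(F=519, H=287): 3 rows → I = k, k, k ✓
Every FH value is associated with a single I value, so FH → I holds.

Yes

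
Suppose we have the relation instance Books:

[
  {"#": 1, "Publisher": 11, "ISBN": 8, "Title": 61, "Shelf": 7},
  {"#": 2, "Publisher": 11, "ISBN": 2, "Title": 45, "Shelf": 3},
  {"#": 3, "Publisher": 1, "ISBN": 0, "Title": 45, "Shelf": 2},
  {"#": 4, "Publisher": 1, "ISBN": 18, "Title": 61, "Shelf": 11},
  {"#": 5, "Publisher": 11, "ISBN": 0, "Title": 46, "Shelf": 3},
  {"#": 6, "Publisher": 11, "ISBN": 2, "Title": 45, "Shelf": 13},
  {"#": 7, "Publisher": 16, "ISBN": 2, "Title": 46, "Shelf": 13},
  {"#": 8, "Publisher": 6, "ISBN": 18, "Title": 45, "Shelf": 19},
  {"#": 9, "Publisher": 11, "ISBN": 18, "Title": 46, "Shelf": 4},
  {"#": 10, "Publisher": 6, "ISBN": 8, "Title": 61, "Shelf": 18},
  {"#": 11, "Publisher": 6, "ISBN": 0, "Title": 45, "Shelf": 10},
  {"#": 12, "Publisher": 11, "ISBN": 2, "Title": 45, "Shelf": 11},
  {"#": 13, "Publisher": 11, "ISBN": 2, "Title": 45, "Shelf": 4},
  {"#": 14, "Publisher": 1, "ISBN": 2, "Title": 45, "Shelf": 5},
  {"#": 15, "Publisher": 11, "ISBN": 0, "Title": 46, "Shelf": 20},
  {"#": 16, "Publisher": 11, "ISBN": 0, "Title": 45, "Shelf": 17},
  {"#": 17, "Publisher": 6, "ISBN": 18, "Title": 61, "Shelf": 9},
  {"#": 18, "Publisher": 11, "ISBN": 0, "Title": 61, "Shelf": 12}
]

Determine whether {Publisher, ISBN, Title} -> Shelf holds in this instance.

No

(Publisher=11, ISBN=8, Title=61): row 1 → Shelf = 7 ✓
(Publisher=11, ISBN=2, Title=45): rows 2, 6, 12, 13 → Shelf takes values {3, 13, 11, 4} — violation
(Publisher=1, ISBN=0, Title=45): row 3 → Shelf = 2 ✓
(Publisher=1, ISBN=18, Title=61): row 4 → Shelf = 11 ✓
(Publisher=11, ISBN=0, Title=46): rows 5, 15 → Shelf takes values {3, 20} — violation
(Publisher=16, ISBN=2, Title=46): row 7 → Shelf = 13 ✓
(Publisher=6, ISBN=18, Title=45): row 8 → Shelf = 19 ✓
(Publisher=11, ISBN=18, Title=46): row 9 → Shelf = 4 ✓
(Publisher=6, ISBN=8, Title=61): row 10 → Shelf = 18 ✓
(Publisher=6, ISBN=0, Title=45): row 11 → Shelf = 10 ✓
(Publisher=1, ISBN=2, Title=45): row 14 → Shelf = 5 ✓
(Publisher=11, ISBN=0, Title=45): row 16 → Shelf = 17 ✓
(Publisher=6, ISBN=18, Title=61): row 17 → Shelf = 9 ✓
(Publisher=11, ISBN=0, Title=61): row 18 → Shelf = 12 ✓
Two rows agree on {Publisher, ISBN, Title} but differ on Shelf, so {Publisher, ISBN, Title} -> Shelf does not hold.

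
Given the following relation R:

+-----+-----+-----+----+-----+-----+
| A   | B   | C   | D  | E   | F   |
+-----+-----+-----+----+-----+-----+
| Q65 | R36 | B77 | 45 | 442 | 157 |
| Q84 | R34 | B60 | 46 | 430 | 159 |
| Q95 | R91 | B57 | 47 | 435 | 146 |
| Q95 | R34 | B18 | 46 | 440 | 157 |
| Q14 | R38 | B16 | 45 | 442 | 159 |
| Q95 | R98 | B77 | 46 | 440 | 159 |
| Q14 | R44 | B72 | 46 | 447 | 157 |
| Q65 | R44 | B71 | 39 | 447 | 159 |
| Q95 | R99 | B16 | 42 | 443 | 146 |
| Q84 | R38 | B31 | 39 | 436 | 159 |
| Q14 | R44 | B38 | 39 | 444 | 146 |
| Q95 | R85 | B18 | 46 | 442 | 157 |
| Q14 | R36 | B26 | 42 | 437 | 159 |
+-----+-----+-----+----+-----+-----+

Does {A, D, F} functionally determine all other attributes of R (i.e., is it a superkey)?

No

Two distinct rows share (A=Q95, D=46, F=157), so {A, D, F} does not determine every attribute — not a superkey.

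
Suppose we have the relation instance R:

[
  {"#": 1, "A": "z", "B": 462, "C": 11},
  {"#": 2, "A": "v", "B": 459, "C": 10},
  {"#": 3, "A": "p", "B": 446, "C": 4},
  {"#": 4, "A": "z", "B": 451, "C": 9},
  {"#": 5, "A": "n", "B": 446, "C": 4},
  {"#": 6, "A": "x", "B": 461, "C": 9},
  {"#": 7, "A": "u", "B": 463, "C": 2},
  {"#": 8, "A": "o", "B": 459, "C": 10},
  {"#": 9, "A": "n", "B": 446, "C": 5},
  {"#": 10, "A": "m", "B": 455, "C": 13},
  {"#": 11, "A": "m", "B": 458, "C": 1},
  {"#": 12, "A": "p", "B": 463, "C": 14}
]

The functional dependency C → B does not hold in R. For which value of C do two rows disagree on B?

9

C=11: row 1 → B = 462 ✓
C=10: rows 2, 8 → B = 459, 459 ✓
C=4: rows 3, 5 → B = 446, 446 ✓
C=9: rows 4, 6 → B takes values {451, 461} — violation
C=2: row 7 → B = 463 ✓
C=5: row 9 → B = 446 ✓
C=13: row 10 → B = 455 ✓
C=1: row 11 → B = 458 ✓
C=14: row 12 → B = 463 ✓
The only C value with inconsistent B is C=9.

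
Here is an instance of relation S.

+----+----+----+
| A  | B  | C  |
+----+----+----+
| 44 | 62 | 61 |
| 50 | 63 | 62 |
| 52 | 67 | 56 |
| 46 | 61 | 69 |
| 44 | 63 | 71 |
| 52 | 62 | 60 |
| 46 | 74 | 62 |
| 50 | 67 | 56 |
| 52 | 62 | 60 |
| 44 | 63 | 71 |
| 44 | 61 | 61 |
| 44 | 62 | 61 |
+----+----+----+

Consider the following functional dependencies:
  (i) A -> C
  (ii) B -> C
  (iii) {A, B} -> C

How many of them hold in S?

(i) A -> C: A=44: 5 rows → C takes values {61, 71} — violation; A=50: 2 rows → C takes values {62, 56} — violation; A=52: 3 rows → C takes values {56, 60} — violation; A=46: 2 rows → C takes values {69, 62} — violation — fails.
(ii) B -> C: B=62: 4 rows → C takes values {61, 60} — violation; B=63: 3 rows → C takes values {62, 71} — violation; B=61: 2 rows → C takes values {69, 61} — violation — fails.
(iii) {A, B} -> C: every LHS value maps to a single RHS value — holds.
1 of the 3 dependencies holds.

1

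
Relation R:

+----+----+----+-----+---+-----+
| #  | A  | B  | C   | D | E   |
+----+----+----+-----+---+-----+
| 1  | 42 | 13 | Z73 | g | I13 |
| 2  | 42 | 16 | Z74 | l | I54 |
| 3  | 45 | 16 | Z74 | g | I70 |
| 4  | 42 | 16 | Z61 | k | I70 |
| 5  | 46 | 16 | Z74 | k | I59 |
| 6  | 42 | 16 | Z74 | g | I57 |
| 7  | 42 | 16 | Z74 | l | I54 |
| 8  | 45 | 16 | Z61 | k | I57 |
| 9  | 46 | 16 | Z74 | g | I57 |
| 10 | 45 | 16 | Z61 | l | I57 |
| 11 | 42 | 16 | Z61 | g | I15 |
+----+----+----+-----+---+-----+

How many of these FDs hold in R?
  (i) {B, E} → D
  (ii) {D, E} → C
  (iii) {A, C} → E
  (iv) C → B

(i) {B, E} → D: (B=16, E=I70): rows 3, 4 → D takes values {g, k} — violation; (B=16, E=I57): rows 6, 8, 9, 10 → D takes values {g, k, l} — violation — fails.
(ii) {D, E} → C: every LHS value maps to a single RHS value — holds.
(iii) {A, C} → E: (A=42, C=Z74): rows 2, 6, 7 → E takes values {I54, I57} — violation; (A=42, C=Z61): rows 4, 11 → E takes values {I70, I15} — violation; (A=46, C=Z74): rows 5, 9 → E takes values {I59, I57} — violation — fails.
(iv) C → B: every LHS value maps to a single RHS value — holds.
2 of the 4 dependencies hold.

2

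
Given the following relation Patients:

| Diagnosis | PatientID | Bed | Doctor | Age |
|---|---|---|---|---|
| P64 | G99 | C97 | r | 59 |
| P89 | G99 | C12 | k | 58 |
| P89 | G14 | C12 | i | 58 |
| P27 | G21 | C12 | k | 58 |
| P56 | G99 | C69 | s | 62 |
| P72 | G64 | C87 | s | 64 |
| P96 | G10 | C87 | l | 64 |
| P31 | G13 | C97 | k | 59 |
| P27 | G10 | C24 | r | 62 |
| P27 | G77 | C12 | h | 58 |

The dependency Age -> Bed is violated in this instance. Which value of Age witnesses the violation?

62

Age=59: 2 rows → Bed = C97, C97 ✓
Age=58: 4 rows → Bed = C12, C12, C12, C12 ✓
Age=62: 2 rows → Bed takes values {C69, C24} — violation
Age=64: 2 rows → Bed = C87, C87 ✓
The only Age value with inconsistent Bed is Age=62.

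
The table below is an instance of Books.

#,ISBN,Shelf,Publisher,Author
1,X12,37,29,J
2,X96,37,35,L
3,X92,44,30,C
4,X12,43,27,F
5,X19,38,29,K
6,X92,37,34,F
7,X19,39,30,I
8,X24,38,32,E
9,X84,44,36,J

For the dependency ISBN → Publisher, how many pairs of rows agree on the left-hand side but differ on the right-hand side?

ISBN=X12: violating pairs (1,4) — 1 pair.
ISBN=X92: violating pairs (3,6) — 1 pair.
ISBN=X19: violating pairs (5,7) — 1 pair.

3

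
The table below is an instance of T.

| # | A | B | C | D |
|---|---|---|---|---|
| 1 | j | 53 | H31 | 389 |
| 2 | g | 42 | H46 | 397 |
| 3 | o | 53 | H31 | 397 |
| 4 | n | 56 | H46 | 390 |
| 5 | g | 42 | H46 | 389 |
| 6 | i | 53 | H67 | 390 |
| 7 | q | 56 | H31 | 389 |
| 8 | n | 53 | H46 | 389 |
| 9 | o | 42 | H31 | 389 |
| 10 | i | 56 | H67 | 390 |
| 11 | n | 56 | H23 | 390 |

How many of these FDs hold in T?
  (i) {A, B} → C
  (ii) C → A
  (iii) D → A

0

(i) {A, B} → C: (A=n, B=56): rows 4, 11 → C takes values {H46, H23} — violation — fails.
(ii) C → A: C=H31: rows 1, 3, 7, 9 → A takes values {j, o, q} — violation; C=H46: rows 2, 4, 5, 8 → A takes values {g, n} — violation — fails.
(iii) D → A: D=389: rows 1, 5, 7, 8, 9 → A takes values {j, g, q, n, o} — violation; D=397: rows 2, 3 → A takes values {g, o} — violation; D=390: rows 4, 6, 10, 11 → A takes values {n, i} — violation — fails.
None of the 3 dependencies hold.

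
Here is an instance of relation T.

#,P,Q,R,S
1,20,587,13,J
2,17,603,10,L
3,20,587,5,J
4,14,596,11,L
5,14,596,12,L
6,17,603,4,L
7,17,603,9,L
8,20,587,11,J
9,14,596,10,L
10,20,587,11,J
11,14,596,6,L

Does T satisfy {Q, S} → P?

Yes

(Q=587, S=J): rows 1, 3, 8, 10 → P = 20, 20, 20, 20 ✓
(Q=603, S=L): rows 2, 6, 7 → P = 17, 17, 17 ✓
(Q=596, S=L): rows 4, 5, 9, 11 → P = 14, 14, 14, 14 ✓
Every {Q, S} value is associated with a single P value, so {Q, S} → P holds.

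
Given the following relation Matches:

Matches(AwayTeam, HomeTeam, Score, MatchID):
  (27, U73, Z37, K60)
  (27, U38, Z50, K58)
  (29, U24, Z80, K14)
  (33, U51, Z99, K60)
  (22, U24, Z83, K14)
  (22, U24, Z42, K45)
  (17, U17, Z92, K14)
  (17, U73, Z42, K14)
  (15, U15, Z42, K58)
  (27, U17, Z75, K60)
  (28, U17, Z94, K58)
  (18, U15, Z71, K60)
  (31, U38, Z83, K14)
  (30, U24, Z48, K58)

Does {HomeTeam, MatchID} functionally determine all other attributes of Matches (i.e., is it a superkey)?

Two distinct rows share (HomeTeam=U24, MatchID=K14), so {HomeTeam, MatchID} does not determine every attribute — not a superkey.

No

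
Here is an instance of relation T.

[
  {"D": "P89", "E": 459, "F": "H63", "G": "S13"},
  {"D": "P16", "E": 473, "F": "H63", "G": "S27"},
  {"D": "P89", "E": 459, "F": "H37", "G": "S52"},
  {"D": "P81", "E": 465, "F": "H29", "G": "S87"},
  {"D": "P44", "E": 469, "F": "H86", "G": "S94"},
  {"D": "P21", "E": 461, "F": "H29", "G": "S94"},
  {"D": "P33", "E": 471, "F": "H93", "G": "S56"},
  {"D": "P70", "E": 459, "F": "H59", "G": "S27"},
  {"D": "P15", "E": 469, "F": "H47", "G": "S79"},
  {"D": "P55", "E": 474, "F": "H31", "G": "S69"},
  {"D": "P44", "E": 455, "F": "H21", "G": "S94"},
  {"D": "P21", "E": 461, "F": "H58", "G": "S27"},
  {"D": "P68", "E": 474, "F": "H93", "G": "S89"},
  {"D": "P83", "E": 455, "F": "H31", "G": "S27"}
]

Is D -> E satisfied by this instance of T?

D=P89: 2 rows → E = 459, 459 ✓
D=P16: 1 row → E = 473 ✓
D=P81: 1 row → E = 465 ✓
D=P44: 2 rows → E takes values {469, 455} — violation
D=P21: 2 rows → E = 461, 461 ✓
D=P33: 1 row → E = 471 ✓
D=P70: 1 row → E = 459 ✓
D=P15: 1 row → E = 469 ✓
D=P55: 1 row → E = 474 ✓
D=P68: 1 row → E = 474 ✓
D=P83: 1 row → E = 455 ✓
Two rows agree on D but differ on E, so D -> E does not hold.

No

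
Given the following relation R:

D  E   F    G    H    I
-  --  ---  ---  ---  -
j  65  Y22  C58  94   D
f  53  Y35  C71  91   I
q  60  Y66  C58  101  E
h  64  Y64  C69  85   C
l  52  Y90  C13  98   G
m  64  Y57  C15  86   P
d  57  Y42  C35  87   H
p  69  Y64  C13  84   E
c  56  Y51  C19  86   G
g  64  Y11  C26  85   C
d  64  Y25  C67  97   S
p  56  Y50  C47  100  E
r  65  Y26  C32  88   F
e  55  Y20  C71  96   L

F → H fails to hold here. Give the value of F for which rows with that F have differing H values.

F=Y22: 1 row → H = 94 ✓
F=Y35: 1 row → H = 91 ✓
F=Y66: 1 row → H = 101 ✓
F=Y64: 2 rows → H takes values {85, 84} — violation
F=Y90: 1 row → H = 98 ✓
F=Y57: 1 row → H = 86 ✓
F=Y42: 1 row → H = 87 ✓
F=Y51: 1 row → H = 86 ✓
F=Y11: 1 row → H = 85 ✓
F=Y25: 1 row → H = 97 ✓
F=Y50: 1 row → H = 100 ✓
F=Y26: 1 row → H = 88 ✓
F=Y20: 1 row → H = 96 ✓
The only F value with inconsistent H is F=Y64.

Y64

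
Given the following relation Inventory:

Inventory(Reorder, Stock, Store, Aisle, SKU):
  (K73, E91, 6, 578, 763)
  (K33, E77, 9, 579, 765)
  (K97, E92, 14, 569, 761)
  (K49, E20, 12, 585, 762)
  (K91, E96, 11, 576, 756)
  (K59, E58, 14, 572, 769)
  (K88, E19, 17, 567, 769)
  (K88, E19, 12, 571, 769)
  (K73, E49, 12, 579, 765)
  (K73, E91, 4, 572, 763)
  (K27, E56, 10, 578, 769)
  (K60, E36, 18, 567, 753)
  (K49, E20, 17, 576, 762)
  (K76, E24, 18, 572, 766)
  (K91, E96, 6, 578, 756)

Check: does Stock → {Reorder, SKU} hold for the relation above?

Yes

Stock=E91: 2 rows → {Reorder,SKU} = (K73, 763), (K73, 763) ✓
Stock=E77: 1 row → {Reorder,SKU} = (K33, 765) ✓
Stock=E92: 1 row → {Reorder,SKU} = (K97, 761) ✓
Stock=E20: 2 rows → {Reorder,SKU} = (K49, 762), (K49, 762) ✓
Stock=E96: 2 rows → {Reorder,SKU} = (K91, 756), (K91, 756) ✓
Stock=E58: 1 row → {Reorder,SKU} = (K59, 769) ✓
Stock=E19: 2 rows → {Reorder,SKU} = (K88, 769), (K88, 769) ✓
Stock=E49: 1 row → {Reorder,SKU} = (K73, 765) ✓
Stock=E56: 1 row → {Reorder,SKU} = (K27, 769) ✓
Stock=E36: 1 row → {Reorder,SKU} = (K60, 753) ✓
Stock=E24: 1 row → {Reorder,SKU} = (K76, 766) ✓
Every Stock value is associated with a single {Reorder, SKU} value, so Stock → {Reorder, SKU} holds.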